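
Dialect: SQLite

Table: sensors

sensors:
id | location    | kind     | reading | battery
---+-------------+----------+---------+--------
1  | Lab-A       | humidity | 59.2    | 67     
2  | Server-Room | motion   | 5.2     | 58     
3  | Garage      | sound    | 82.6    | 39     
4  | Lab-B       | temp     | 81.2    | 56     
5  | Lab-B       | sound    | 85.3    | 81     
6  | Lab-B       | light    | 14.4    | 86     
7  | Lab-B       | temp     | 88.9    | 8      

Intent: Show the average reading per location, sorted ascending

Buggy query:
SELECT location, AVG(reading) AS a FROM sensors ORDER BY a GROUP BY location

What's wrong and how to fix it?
Bug: ORDER BY appears before GROUP BY; SQL clause order requires GROUP BY first

Fix: Reorder: SELECT … FROM … GROUP BY … ORDER BY …

Corrected query:
SELECT location, AVG(reading) AS a FROM sensors GROUP BY location ORDER BY a

Result:
location    | a    
------------+------
Server-Room | 5.2  
Lab-A       | 59.2 
Lab-B       | 67.45
Garage      | 82.6 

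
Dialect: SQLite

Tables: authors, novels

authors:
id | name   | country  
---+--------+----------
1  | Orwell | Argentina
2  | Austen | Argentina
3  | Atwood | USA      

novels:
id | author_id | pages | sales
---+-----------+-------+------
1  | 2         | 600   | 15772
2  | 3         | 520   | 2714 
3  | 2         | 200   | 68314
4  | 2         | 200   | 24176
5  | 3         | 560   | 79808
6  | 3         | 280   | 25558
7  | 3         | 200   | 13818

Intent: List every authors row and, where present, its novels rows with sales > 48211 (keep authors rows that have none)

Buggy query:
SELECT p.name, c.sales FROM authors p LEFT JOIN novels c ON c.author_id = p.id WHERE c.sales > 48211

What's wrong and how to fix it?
Bug: A WHERE condition on the right-hand table after LEFT JOIN drops unmatched parents

Fix: Put 'c.sales > 48211' in the JOIN's ON clause instead of WHERE

Corrected query:
SELECT p.name, c.sales FROM authors p LEFT JOIN novels c ON c.author_id = p.id AND c.sales > 48211

Result:
name   | sales
-------+------
Orwell | NULL 
Austen | 68314
Atwood | 79808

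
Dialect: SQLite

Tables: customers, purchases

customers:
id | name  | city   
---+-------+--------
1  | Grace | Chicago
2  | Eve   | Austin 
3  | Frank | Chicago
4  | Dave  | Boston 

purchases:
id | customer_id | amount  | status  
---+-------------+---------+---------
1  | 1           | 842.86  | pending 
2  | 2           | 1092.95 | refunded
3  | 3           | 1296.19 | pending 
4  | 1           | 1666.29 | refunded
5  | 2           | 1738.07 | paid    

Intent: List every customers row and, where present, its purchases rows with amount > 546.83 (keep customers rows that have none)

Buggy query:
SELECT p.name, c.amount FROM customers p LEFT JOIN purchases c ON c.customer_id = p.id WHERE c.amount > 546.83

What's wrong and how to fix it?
Bug: Filtering c.amount in WHERE discards the NULL rows produced by LEFT JOIN, turning it into an inner join

Fix: Put 'c.amount > 546.83' in the JOIN's ON clause instead of WHERE

Corrected query:
SELECT p.name, c.amount FROM customers p LEFT JOIN purchases c ON c.customer_id = p.id AND c.amount > 546.83

Result:
name  | amount 
------+--------
Grace | 842.86 
Grace | 1666.29
Eve   | 1092.95
Eve   | 1738.07
Frank | 1296.19
Dave  | NULL   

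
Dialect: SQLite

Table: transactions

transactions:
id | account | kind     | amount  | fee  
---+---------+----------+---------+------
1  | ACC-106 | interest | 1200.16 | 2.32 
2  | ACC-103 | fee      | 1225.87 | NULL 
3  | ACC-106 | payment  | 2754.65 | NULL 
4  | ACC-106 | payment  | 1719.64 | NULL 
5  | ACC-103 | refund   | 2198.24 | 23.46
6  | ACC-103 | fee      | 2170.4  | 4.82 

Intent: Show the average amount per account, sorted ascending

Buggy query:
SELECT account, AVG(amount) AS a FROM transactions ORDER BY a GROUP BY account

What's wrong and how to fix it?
Bug: GROUP BY must precede ORDER BY

Fix: Reorder: SELECT … FROM … GROUP BY … ORDER BY …

Corrected query:
SELECT account, AVG(amount) AS a FROM transactions GROUP BY account ORDER BY a

Result:
account | a          
--------+------------
ACC-103 | 1864.836667
ACC-106 | 1891.483333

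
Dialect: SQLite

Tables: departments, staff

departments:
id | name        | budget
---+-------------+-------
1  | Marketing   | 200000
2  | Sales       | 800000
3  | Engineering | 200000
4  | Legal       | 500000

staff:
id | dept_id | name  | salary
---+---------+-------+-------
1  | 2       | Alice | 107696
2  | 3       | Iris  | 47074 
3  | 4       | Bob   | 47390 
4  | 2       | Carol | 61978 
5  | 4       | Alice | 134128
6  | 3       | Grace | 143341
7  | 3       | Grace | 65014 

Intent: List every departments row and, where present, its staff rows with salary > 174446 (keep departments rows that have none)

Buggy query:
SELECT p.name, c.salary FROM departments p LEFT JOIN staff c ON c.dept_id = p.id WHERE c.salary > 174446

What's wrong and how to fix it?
Bug: A WHERE condition on the right-hand table after LEFT JOIN drops unmatched parents

Fix: Put 'c.salary > 174446' in the JOIN's ON clause instead of WHERE

Corrected query:
SELECT p.name, c.salary FROM departments p LEFT JOIN staff c ON c.dept_id = p.id AND c.salary > 174446

Result:
name        | salary
------------+-------
Marketing   | NULL  
Sales       | NULL  
Engineering | NULL  
Legal       | NULL  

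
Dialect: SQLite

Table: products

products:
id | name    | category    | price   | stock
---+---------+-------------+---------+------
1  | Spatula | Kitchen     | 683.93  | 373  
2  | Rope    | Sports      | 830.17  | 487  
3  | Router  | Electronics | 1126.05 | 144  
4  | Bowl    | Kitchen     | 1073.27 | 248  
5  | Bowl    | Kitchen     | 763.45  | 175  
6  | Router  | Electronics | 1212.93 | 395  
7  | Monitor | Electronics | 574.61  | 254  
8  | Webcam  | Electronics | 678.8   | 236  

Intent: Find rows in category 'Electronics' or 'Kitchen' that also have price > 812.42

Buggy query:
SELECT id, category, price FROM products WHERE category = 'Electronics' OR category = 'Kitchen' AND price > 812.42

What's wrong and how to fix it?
Bug: AND binds tighter than OR, so this parses as category = 'Electronics' OR (category = 'Kitchen' AND price > 812.42)

Fix: Group the OR with parentheses (or use IN), then AND the threshold

Corrected query:
SELECT id, category, price FROM products WHERE (category = 'Electronics' OR category = 'Kitchen') AND price > 812.42

Result:
id | category    | price  
---+-------------+--------
3  | Electronics | 1126.05
4  | Kitchen     | 1073.27
6  | Electronics | 1212.93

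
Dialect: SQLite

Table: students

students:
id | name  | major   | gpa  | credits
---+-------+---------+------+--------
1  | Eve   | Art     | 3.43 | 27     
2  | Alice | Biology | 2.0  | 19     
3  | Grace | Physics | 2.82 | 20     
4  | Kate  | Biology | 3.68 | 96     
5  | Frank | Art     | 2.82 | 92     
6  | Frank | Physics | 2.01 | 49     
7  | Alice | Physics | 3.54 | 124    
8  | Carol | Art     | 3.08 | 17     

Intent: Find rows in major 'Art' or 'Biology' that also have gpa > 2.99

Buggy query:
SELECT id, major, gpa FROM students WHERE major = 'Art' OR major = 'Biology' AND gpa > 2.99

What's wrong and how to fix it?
Bug: AND binds tighter than OR, so this parses as major = 'Art' OR (major = 'Biology' AND gpa > 2.99)

Fix: Add parentheses around the OR so the AND applies to both alternatives

Corrected query:
SELECT id, major, gpa FROM students WHERE (major = 'Art' OR major = 'Biology') AND gpa > 2.99

Result:
id | major   | gpa 
---+---------+-----
1  | Art     | 3.43
4  | Biology | 3.68
8  | Art     | 3.08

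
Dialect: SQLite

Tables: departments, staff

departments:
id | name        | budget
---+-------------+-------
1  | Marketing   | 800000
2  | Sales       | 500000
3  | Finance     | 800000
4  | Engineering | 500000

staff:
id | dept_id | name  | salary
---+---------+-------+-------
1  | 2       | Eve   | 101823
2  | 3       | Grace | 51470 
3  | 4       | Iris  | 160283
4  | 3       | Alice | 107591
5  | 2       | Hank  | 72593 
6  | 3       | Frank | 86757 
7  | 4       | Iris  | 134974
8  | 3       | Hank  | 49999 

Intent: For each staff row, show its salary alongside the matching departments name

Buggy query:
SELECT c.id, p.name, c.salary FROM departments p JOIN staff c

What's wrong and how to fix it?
Bug: JOIN with no ON clause produces a cartesian product; every staff row pairs with every departments row

Fix: Add ON c.dept_id = p.id to the JOIN

Corrected query:
SELECT c.id, p.name, c.salary FROM departments p JOIN staff c ON c.dept_id = p.id

Result:
id | name        | salary
---+-------------+-------
1  | Sales       | 101823
2  | Finance     | 51470 
3  | Engineering | 160283
4  | Finance     | 107591
5  | Sales       | 72593 
6  | Finance     | 86757 
7  | Engineering | 134974
8  | Finance     | 49999 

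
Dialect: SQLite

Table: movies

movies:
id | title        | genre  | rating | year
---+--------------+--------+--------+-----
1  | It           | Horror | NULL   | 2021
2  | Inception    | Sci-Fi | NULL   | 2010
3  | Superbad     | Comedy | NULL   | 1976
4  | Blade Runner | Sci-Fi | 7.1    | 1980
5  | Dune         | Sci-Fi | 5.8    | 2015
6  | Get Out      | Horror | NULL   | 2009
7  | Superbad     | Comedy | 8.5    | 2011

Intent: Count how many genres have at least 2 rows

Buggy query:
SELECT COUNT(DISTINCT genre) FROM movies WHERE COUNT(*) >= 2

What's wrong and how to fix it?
Bug: COUNT(*) cannot appear in WHERE; the per-group count doesn't exist yet

Fix: Group first with HAVING COUNT(*) >= 2, then COUNT the resulting groups

Corrected query:
SELECT COUNT(*) FROM (SELECT genre FROM movies GROUP BY genre HAVING COUNT(*) >= 2)

Result:
COUNT(*)
--------
3       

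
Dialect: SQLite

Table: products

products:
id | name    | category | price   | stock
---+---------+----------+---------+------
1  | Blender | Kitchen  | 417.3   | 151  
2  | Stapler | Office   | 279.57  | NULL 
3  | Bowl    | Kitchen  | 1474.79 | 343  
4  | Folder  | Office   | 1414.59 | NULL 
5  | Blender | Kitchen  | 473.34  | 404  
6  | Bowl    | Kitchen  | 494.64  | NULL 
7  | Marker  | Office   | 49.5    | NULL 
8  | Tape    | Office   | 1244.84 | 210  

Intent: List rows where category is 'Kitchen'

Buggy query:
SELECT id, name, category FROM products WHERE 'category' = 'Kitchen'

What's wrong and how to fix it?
Bug: 'category' in single quotes is a string literal, not the column; the comparison is literal-vs-literal and never true

Fix: Reference the column as category without single quotes

Corrected query:
SELECT id, name, category FROM products WHERE category = 'Kitchen'

Result:
id | name    | category
---+---------+---------
1  | Blender | Kitchen 
3  | Bowl    | Kitchen 
5  | Blender | Kitchen 
6  | Bowl    | Kitchen 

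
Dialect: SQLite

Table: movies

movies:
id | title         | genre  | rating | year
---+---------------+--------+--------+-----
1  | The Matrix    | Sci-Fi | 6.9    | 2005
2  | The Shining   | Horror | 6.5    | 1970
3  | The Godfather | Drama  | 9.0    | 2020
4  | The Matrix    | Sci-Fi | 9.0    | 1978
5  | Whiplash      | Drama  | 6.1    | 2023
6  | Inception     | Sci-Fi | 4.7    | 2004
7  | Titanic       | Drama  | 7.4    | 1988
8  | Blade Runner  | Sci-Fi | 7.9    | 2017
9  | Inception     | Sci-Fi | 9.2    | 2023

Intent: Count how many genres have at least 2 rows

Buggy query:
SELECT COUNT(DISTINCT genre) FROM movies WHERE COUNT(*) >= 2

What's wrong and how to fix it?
Bug: WHERE filters individual rows, not groups, so a group-level COUNT is invalid there

Fix: Use a subquery that GROUPs and filters with HAVING, then count its rows

Corrected query:
SELECT COUNT(*) FROM (SELECT genre FROM movies GROUP BY genre HAVING COUNT(*) >= 2)

Result:
COUNT(*)
--------
2       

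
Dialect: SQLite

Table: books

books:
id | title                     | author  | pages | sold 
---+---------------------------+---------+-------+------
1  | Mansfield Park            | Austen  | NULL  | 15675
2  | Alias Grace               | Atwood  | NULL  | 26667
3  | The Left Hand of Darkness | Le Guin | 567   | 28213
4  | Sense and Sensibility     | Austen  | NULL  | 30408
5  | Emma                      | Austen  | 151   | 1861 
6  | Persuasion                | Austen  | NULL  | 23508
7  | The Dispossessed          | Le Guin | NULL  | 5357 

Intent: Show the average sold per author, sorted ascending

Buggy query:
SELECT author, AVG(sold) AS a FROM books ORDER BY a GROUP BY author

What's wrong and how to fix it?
Bug: GROUP BY must precede ORDER BY

Fix: Move ORDER BY to the end, after GROUP BY

Corrected query:
SELECT author, AVG(sold) AS a FROM books GROUP BY author ORDER BY a

Result:
author  | a    
--------+------
Le Guin | 16785
Austen  | 17863
Atwood  | 26667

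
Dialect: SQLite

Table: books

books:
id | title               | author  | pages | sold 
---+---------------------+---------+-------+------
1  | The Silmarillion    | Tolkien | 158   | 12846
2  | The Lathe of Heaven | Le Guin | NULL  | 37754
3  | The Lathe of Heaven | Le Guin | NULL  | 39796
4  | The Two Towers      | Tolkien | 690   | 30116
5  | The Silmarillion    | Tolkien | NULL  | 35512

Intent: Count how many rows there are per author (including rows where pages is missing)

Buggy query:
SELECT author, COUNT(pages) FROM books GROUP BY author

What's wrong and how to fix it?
Bug: COUNT(column) counts non-NULL values only; rows with NULL pages aren't counted

Fix: Replace COUNT(pages) with COUNT(*)

Corrected query:
SELECT author, COUNT(*) FROM books GROUP BY author

Result:
author  | COUNT(*)
--------+---------
Le Guin | 2       
Tolkien | 3       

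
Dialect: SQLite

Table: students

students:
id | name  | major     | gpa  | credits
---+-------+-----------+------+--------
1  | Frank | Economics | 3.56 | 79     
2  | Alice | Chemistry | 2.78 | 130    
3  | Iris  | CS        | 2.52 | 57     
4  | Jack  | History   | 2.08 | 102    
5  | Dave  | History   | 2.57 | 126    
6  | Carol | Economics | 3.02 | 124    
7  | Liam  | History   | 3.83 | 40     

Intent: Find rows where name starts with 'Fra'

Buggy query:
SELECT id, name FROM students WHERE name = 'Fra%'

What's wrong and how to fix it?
Bug: '=' compares the literal string including the % character; pattern matching needs LIKE

Fix: Use LIKE for wildcard pattern matching

Corrected query:
SELECT id, name FROM students WHERE name LIKE 'Fra%'

Result:
id | name 
---+------
1  | Frank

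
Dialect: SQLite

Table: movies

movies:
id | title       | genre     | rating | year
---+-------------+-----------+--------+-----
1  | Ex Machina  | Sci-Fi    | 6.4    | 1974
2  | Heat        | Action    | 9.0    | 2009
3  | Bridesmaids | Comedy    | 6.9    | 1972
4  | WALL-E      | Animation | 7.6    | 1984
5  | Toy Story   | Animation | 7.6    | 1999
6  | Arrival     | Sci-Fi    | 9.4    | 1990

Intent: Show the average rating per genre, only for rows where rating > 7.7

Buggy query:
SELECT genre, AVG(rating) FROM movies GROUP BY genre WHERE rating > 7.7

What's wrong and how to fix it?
Bug: WHERE cannot follow GROUP BY

Fix: Place WHERE between FROM and GROUP BY

Corrected query:
SELECT genre, AVG(rating) FROM movies WHERE rating > 7.7 GROUP BY genre

Result:
genre  | AVG(rating)
-------+------------
Action | 9          
Sci-Fi | 9.4        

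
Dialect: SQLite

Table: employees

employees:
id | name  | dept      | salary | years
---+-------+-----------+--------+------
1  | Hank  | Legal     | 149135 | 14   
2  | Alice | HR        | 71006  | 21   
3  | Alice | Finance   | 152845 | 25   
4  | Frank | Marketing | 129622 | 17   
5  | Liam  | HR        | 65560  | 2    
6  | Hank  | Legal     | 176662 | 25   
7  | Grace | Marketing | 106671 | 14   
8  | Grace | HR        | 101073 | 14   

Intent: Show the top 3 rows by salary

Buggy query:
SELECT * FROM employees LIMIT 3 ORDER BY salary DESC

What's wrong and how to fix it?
Bug: ORDER BY cannot follow LIMIT; LIMIT is the final clause

Fix: Sort with ORDER BY, then apply LIMIT

Corrected query:
SELECT * FROM employees ORDER BY salary DESC LIMIT 3

Result:
id | name  | dept    | salary | years
---+-------+---------+--------+------
6  | Hank  | Legal   | 176662 | 25   
3  | Alice | Finance | 152845 | 25   
1  | Hank  | Legal   | 149135 | 14   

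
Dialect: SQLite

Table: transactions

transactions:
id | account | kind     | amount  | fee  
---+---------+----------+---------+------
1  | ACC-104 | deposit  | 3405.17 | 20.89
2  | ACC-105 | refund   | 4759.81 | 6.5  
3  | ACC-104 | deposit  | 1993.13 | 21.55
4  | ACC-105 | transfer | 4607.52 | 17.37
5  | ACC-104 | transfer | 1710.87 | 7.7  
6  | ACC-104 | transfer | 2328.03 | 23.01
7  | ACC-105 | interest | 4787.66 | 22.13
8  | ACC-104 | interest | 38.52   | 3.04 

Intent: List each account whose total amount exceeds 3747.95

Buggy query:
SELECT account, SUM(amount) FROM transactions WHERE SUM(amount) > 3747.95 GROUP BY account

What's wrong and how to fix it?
Bug: Aggregate functions cannot appear in a WHERE clause

Fix: Use HAVING (which filters groups after aggregation) instead of WHERE

Corrected query:
SELECT account, SUM(amount) FROM transactions GROUP BY account HAVING SUM(amount) > 3747.95

Result:
account | SUM(amount)
--------+------------
ACC-104 | 9475.72    
ACC-105 | 14154.99   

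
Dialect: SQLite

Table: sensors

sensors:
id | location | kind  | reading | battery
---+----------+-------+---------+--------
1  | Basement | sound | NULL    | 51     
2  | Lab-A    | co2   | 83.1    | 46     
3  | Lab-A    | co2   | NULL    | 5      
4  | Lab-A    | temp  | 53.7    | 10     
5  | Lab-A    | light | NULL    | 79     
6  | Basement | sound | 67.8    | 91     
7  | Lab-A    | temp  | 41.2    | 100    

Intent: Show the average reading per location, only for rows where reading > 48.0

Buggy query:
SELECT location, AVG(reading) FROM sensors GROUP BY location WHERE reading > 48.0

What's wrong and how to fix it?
Bug: Row-level WHERE must come before GROUP BY in the clause order

Fix: Move the WHERE clause before GROUP BY

Corrected query:
SELECT location, AVG(reading) FROM sensors WHERE reading > 48.0 GROUP BY location

Result:
location | AVG(reading)
---------+-------------
Basement | 67.8        
Lab-A    | 68.4        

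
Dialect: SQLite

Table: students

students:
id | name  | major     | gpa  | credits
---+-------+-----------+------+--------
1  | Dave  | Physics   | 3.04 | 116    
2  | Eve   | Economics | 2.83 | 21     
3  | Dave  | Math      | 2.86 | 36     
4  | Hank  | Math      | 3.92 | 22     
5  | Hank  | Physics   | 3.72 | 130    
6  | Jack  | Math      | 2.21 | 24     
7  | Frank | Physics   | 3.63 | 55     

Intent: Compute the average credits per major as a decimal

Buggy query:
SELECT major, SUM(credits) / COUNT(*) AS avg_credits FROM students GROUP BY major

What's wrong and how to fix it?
Bug: Both operands are integers, so '/' performs integer division and truncates

Fix: Multiply by 1.0 (or CAST to REAL) to force floating-point division

Corrected query:
SELECT major, SUM(credits) * 1.0 / COUNT(*) AS avg_credits FROM students GROUP BY major

Result:
major     | avg_credits
----------+------------
Economics | 21         
Math      | 27.333333  
Physics   | 100.333333 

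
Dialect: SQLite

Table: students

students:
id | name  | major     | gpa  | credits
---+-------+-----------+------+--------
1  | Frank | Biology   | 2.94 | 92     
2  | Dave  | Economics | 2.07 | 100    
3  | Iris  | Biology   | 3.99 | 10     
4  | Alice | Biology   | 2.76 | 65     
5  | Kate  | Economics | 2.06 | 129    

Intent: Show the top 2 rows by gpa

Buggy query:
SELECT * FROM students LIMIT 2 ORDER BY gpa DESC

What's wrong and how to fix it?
Bug: LIMIT must come after ORDER BY

Fix: Sort with ORDER BY, then apply LIMIT

Corrected query:
SELECT * FROM students ORDER BY gpa DESC LIMIT 2

Result:
id | name  | major   | gpa  | credits
---+-------+---------+------+--------
3  | Iris  | Biology | 3.99 | 10     
1  | Frank | Biology | 2.94 | 92     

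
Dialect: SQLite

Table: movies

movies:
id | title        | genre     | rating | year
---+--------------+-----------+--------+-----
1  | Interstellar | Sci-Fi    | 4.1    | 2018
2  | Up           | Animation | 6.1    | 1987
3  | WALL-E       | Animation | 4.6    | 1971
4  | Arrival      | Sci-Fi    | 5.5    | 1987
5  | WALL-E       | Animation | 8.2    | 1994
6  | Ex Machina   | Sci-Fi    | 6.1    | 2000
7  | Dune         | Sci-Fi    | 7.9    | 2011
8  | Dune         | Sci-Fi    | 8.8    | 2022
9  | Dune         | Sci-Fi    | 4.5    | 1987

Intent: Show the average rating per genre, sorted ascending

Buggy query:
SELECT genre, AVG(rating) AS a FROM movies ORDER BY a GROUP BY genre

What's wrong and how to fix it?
Bug: ORDER BY appears before GROUP BY; SQL clause order requires GROUP BY first

Fix: Reorder: SELECT … FROM … GROUP BY … ORDER BY …

Corrected query:
SELECT genre, AVG(rating) AS a FROM movies GROUP BY genre ORDER BY a

Result:
genre     | a   
----------+-----
Sci-Fi    | 6.15
Animation | 6.3 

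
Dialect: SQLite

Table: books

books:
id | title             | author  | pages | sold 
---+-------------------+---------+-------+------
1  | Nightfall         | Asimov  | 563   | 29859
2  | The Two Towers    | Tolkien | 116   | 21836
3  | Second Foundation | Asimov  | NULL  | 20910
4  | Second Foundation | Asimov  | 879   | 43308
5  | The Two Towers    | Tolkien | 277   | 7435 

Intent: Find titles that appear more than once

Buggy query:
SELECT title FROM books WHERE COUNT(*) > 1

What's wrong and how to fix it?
Bug: COUNT(*) is an aggregate and cannot be used in WHERE

Fix: Group first, then use HAVING for the count condition

Corrected query:
SELECT title FROM books GROUP BY title HAVING COUNT(*) > 1

Result:
title            
-----------------
Second Foundation
The Two Towers   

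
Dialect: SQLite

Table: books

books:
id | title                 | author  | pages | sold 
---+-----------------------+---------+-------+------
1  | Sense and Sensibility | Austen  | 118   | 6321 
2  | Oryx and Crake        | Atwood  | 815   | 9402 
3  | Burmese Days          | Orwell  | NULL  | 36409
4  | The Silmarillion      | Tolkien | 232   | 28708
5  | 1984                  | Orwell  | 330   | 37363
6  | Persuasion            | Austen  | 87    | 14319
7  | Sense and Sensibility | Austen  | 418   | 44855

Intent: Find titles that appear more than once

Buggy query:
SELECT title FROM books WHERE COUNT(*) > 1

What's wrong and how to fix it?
Bug: WHERE can't reference COUNT(*); aggregates are computed after WHERE

Fix: Group first, then use HAVING for the count condition

Corrected query:
SELECT title FROM books GROUP BY title HAVING COUNT(*) > 1

Result:
title                
---------------------
Sense and Sensibility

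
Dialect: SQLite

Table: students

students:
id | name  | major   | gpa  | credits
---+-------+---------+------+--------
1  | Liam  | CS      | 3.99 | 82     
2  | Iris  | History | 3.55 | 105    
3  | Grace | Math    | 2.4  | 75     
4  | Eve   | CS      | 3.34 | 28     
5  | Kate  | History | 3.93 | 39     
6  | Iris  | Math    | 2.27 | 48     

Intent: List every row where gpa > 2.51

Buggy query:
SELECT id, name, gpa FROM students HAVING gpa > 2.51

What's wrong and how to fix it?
Bug: HAVING filters the output of aggregation, but this query has no GROUP BY and no aggregate functions, so SQLite rejects it (HAVING clause on a non-aggregate query); the condition here is per row

Fix: Use WHERE for row-level filtering

Corrected query:
SELECT id, name, gpa FROM students WHERE gpa > 2.51

Result:
id | name | gpa 
---+------+-----
1  | Liam | 3.99
2  | Iris | 3.55
4  | Eve  | 3.34
5  | Kate | 3.93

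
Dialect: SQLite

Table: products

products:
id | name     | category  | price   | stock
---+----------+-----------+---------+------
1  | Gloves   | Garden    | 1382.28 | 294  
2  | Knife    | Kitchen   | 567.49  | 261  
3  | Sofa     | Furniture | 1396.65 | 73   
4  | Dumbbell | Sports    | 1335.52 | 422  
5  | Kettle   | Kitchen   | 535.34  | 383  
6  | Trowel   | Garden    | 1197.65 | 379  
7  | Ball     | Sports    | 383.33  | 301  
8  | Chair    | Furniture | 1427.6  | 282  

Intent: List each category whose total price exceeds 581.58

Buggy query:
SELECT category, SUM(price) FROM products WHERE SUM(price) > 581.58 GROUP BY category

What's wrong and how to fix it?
Bug: SUM(price) is an aggregate, but WHERE filters rows before aggregation

Fix: Use HAVING (which filters groups after aggregation) instead of WHERE

Corrected query:
SELECT category, SUM(price) FROM products GROUP BY category HAVING SUM(price) > 581.58

Result:
category  | SUM(price)
----------+-----------
Furniture | 2824.25   
Garden    | 2579.93   
Kitchen   | 1102.83   
Sports    | 1718.85   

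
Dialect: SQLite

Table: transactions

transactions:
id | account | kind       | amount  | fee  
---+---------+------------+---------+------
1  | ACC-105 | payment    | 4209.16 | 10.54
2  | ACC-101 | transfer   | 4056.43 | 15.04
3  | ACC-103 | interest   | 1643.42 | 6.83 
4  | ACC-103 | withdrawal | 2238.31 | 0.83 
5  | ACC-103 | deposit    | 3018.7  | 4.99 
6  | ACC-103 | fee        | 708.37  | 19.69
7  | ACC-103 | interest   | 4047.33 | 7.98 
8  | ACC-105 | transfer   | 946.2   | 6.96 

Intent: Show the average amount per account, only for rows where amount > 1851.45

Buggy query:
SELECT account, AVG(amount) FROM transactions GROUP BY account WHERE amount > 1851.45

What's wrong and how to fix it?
Bug: WHERE cannot follow GROUP BY

Fix: Place WHERE between FROM and GROUP BY

Corrected query:
SELECT account, AVG(amount) FROM transactions WHERE amount > 1851.45 GROUP BY account

Result:
account | AVG(amount)
--------+------------
ACC-101 | 4056.43    
ACC-103 | 3101.446667
ACC-105 | 4209.16    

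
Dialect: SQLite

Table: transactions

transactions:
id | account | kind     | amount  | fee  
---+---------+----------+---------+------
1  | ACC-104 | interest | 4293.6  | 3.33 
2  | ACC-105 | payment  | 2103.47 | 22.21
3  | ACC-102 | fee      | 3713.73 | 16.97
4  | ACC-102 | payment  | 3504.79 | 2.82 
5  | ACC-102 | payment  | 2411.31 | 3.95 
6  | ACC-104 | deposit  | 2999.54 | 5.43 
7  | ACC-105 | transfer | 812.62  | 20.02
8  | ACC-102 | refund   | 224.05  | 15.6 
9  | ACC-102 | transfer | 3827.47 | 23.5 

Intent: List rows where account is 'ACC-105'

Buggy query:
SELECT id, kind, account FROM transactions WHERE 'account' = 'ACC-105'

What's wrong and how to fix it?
Bug: 'account' in single quotes is a string literal, not the column; the comparison is literal-vs-literal and never true

Fix: Reference the column as account without single quotes

Corrected query:
SELECT id, kind, account FROM transactions WHERE account = 'ACC-105'

Result:
id | kind     | account
---+----------+--------
2  | payment  | ACC-105
7  | transfer | ACC-105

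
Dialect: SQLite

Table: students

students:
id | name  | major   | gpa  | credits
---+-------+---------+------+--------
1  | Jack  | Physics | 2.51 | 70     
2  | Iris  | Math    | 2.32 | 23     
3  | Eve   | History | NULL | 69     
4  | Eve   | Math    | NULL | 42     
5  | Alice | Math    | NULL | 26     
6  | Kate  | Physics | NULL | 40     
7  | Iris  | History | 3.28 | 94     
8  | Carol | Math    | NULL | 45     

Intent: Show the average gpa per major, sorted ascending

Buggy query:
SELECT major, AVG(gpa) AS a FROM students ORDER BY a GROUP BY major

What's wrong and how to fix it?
Bug: GROUP BY must precede ORDER BY

Fix: Reorder: SELECT … FROM … GROUP BY … ORDER BY …

Corrected query:
SELECT major, AVG(gpa) AS a FROM students GROUP BY major ORDER BY a

Result:
major   | a   
--------+-----
Math    | 2.32
Physics | 2.51
History | 3.28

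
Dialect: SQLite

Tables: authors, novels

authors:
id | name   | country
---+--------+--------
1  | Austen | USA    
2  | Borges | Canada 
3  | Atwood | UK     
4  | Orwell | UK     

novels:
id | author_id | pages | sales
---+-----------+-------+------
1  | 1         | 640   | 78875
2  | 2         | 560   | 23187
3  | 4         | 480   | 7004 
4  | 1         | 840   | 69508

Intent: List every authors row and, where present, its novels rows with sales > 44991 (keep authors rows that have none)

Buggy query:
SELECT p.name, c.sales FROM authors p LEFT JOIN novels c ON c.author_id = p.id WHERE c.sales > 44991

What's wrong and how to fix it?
Bug: A WHERE condition on the right-hand table after LEFT JOIN drops unmatched parents

Fix: Move the right-table condition into the ON clause so unmatched parents are kept

Corrected query:
SELECT p.name, c.sales FROM authors p LEFT JOIN novels c ON c.author_id = p.id AND c.sales > 44991

Result:
name   | sales
-------+------
Austen | 69508
Austen | 78875
Borges | NULL 
Atwood | NULL 
Orwell | NULL 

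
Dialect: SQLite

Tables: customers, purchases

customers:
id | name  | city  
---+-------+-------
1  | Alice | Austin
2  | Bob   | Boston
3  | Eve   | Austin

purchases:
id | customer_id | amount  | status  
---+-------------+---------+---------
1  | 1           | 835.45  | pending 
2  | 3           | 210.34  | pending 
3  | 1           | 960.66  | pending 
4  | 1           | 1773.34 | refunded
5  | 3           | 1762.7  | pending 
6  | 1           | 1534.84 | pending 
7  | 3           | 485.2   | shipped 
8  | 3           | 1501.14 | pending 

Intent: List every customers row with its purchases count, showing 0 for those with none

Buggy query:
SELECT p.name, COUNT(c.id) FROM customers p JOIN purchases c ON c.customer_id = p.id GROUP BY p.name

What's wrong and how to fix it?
Bug: An inner join excludes parents with zero children

Fix: Use LEFT JOIN so parents without children still appear (COUNT(c.id) gives 0)

Corrected query:
SELECT p.name, COUNT(c.id) FROM customers p LEFT JOIN purchases c ON c.customer_id = p.id GROUP BY p.name

Result:
name  | COUNT(c.id)
------+------------
Alice | 4          
Bob   | 0          
Eve   | 4          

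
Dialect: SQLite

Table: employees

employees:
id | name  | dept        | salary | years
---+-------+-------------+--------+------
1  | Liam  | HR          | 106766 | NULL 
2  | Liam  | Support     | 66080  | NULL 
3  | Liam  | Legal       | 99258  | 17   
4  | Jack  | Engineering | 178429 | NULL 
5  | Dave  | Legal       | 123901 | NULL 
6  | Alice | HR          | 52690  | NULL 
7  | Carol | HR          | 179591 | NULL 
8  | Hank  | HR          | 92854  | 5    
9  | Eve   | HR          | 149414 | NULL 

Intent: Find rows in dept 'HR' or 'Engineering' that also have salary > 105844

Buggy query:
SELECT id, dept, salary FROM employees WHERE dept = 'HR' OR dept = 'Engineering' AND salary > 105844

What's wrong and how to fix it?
Bug: AND binds tighter than OR, so this parses as dept = 'HR' OR (dept = 'Engineering' AND salary > 105844)

Fix: Add parentheses around the OR so the AND applies to both alternatives

Corrected query:
SELECT id, dept, salary FROM employees WHERE (dept = 'HR' OR dept = 'Engineering') AND salary > 105844

Result:
id | dept        | salary
---+-------------+-------
1  | HR          | 106766
4  | Engineering | 178429
7  | HR          | 179591
9  | HR          | 149414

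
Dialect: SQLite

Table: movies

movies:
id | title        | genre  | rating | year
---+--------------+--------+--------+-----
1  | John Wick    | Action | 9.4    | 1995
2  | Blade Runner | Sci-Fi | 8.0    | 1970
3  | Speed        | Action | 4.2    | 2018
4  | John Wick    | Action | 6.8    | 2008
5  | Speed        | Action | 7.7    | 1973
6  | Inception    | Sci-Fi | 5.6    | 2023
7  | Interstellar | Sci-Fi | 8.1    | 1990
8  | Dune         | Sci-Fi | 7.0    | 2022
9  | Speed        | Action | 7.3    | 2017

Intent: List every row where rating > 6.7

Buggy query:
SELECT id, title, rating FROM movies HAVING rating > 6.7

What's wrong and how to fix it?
Bug: HAVING filters the output of aggregation, but this query has no GROUP BY and no aggregate functions, so SQLite rejects it (HAVING clause on a non-aggregate query); the condition here is per row

Fix: Replace HAVING with WHERE since the condition applies to individual rows

Corrected query:
SELECT id, title, rating FROM movies WHERE rating > 6.7

Result:
id | title        | rating
---+--------------+-------
1  | John Wick    | 9.4   
2  | Blade Runner | 8     
4  | John Wick    | 6.8   
5  | Speed        | 7.7   
7  | Interstellar | 8.1   
8  | Dune         | 7     
9  | Speed        | 7.3   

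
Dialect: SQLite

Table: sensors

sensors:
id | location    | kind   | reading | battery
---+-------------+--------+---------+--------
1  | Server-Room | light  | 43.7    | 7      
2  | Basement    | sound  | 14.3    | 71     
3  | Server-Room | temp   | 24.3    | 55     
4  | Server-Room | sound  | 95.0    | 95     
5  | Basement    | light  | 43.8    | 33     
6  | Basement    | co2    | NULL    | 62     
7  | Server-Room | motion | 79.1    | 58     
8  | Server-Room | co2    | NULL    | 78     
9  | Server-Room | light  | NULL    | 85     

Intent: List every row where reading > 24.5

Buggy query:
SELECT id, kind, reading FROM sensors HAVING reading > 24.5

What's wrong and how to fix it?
Bug: HAVING filters the output of aggregation, but this query has no GROUP BY and no aggregate functions, so SQLite rejects it (HAVING clause on a non-aggregate query); the condition here is per row

Fix: Replace HAVING with WHERE since the condition applies to individual rows

Corrected query:
SELECT id, kind, reading FROM sensors WHERE reading > 24.5

Result:
id | kind   | reading
---+--------+--------
1  | light  | 43.7   
4  | sound  | 95     
5  | light  | 43.8   
7  | motion | 79.1   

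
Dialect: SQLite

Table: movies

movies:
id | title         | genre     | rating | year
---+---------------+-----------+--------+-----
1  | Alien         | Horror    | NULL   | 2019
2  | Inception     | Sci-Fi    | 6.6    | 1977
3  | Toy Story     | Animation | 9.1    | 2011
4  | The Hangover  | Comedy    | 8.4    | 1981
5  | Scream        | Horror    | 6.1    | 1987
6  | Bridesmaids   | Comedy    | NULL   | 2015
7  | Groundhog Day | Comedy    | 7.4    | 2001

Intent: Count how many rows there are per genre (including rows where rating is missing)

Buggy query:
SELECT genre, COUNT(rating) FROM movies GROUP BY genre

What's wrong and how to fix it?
Bug: COUNT(column) counts non-NULL values only; rows with NULL rating aren't counted

Fix: Replace COUNT(rating) with COUNT(*)

Corrected query:
SELECT genre, COUNT(*) FROM movies GROUP BY genre

Result:
genre     | COUNT(*)
----------+---------
Animation | 1       
Comedy    | 3       
Horror    | 2       
Sci-Fi    | 1       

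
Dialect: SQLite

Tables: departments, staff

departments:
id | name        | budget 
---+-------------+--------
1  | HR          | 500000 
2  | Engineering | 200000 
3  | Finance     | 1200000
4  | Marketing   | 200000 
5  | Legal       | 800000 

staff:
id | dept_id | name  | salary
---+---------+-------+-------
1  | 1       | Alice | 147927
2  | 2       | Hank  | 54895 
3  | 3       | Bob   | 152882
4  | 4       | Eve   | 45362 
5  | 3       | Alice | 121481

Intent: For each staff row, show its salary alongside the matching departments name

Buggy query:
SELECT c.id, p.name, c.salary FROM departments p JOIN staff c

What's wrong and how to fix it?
Bug: Missing join condition: each staff row is matched to all departments rows instead of just its own

Fix: Add ON c.dept_id = p.id to the JOIN

Corrected query:
SELECT c.id, p.name, c.salary FROM departments p JOIN staff c ON c.dept_id = p.id

Result:
id | name        | salary
---+-------------+-------
1  | HR          | 147927
2  | Engineering | 54895 
3  | Finance     | 152882
4  | Marketing   | 45362 
5  | Finance     | 121481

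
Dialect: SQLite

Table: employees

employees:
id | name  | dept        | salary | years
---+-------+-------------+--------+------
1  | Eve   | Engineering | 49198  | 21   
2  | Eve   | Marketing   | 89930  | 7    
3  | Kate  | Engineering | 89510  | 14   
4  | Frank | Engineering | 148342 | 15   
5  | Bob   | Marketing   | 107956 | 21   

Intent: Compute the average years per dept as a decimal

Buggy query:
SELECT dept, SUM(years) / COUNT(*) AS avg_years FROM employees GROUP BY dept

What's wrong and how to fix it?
Bug: Both operands are integers, so '/' performs integer division and truncates

Fix: Cast one side to REAL so the division keeps the fractional part

Corrected query:
SELECT dept, SUM(years) * 1.0 / COUNT(*) AS avg_years FROM employees GROUP BY dept

Result:
dept        | avg_years
------------+----------
Engineering | 16.666667
Marketing   | 14       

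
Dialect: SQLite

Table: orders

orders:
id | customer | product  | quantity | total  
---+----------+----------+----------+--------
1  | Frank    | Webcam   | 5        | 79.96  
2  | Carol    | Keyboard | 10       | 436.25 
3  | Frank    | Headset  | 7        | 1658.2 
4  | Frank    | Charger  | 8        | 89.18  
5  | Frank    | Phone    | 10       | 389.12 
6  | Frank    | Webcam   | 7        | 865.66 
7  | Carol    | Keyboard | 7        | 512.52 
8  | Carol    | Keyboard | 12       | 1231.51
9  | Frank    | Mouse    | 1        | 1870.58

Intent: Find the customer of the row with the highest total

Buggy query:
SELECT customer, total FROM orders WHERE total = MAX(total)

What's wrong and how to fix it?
Bug: MAX(total) is an aggregate and cannot be used directly in WHERE

Fix: Use a subquery: WHERE total = (SELECT MAX(total) FROM orders)

Corrected query:
SELECT customer, total FROM orders WHERE total = (SELECT MAX(total) FROM orders)

Result:
customer | total  
---------+--------
Frank    | 1870.58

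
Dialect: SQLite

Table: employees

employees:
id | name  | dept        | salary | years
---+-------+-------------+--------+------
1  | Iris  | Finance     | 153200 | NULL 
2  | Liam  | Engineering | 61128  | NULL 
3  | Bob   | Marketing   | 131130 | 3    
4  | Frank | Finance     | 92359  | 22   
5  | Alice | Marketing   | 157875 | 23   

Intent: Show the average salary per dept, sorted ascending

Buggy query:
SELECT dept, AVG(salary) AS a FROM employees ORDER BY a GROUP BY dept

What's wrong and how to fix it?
Bug: GROUP BY must precede ORDER BY

Fix: Reorder: SELECT … FROM … GROUP BY … ORDER BY …

Corrected query:
SELECT dept, AVG(salary) AS a FROM employees GROUP BY dept ORDER BY a

Result:
dept        | a       
------------+---------
Engineering | 61128   
Finance     | 122779.5
Marketing   | 144502.5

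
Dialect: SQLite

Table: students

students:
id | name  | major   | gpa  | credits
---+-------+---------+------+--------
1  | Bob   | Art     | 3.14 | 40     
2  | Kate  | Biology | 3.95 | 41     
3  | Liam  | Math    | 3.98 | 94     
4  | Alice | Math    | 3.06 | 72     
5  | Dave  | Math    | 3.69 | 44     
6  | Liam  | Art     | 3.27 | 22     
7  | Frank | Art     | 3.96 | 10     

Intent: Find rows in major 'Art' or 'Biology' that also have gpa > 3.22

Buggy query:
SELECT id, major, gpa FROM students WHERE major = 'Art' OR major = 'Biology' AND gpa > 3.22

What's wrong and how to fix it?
Bug: AND binds tighter than OR, so this parses as major = 'Art' OR (major = 'Biology' AND gpa > 3.22)

Fix: Group the OR with parentheses (or use IN), then AND the threshold

Corrected query:
SELECT id, major, gpa FROM students WHERE (major = 'Art' OR major = 'Biology') AND gpa > 3.22

Result:
id | major   | gpa 
---+---------+-----
2  | Biology | 3.95
6  | Art     | 3.27
7  | Art     | 3.96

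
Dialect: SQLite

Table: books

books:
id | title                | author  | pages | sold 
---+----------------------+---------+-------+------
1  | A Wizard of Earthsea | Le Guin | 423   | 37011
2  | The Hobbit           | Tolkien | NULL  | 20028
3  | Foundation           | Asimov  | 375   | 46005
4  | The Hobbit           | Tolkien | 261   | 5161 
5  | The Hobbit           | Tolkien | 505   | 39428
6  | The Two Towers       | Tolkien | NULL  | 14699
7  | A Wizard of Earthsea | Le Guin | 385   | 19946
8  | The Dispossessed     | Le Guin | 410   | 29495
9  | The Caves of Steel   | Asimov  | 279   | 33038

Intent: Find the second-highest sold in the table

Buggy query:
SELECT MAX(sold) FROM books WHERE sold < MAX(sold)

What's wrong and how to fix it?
Bug: The inner MAX is an aggregate inside WHERE, which is not allowed

Fix: Put the inner MAX in a scalar subquery

Corrected query:
SELECT MAX(sold) FROM books WHERE sold < (SELECT MAX(sold) FROM books)

Result:
MAX(sold)
---------
39428    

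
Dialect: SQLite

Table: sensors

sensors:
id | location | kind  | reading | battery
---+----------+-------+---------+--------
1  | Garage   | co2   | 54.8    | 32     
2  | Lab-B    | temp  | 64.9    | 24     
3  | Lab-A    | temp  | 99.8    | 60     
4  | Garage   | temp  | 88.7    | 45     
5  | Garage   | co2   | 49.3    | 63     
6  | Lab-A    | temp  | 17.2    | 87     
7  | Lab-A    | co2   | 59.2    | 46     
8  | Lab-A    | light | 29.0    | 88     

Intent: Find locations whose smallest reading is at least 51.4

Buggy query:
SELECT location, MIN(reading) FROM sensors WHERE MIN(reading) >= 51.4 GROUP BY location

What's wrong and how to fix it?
Bug: Aggregates like MIN are computed per group after WHERE runs

Fix: Replace WHERE with HAVING after the GROUP BY

Corrected query:
SELECT location, MIN(reading) FROM sensors GROUP BY location HAVING MIN(reading) >= 51.4

Result:
location | MIN(reading)
---------+-------------
Lab-B    | 64.9        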